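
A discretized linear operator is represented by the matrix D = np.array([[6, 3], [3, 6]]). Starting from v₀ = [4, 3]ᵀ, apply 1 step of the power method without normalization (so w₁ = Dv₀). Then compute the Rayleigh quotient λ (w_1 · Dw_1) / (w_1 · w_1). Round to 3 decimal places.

λ ≈ 8.986

w1 = Dv₀ = (6·4 + 3·3; 3·4 + 6·3) = (33, 30)
Dw1 = (288, 279)
w1·Dw1 = 33·288 + 30·279 = 17874; w1·w1 = 33·33 + 30·30 = 1989
λ ≈ 17874/1989 = 8.986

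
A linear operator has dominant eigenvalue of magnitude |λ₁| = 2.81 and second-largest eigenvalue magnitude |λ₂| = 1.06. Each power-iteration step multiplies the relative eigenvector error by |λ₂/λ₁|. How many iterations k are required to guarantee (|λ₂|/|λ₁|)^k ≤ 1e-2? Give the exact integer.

5

|λ₂/λ₁| = 1.06/2.81 = 0.37722
Need k ≥ ln(1e-2) / ln(0.37722) = -4.6052 / -0.9749 ≈ 4.724
Smallest integer k satisfying the bound: 5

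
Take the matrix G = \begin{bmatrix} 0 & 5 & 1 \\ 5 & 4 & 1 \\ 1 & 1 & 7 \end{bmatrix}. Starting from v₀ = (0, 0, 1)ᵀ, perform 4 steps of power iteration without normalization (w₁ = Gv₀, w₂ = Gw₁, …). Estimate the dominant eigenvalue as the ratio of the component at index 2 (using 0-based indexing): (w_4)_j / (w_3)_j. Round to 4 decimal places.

w1 = Gv₀ = (0·0 + 5·0 + 1·1; 5·0 + 4·0 + 1·1; 1·0 + 1·0 + 7·1) = (1, 1, 7)
w2 = Gw1 = (0·1 + 5·1 + 1·7; 5·1 + 4·1 + 1·7; 1·1 + 1·1 + 7·7) = (12, 16, 51)
w3 = Gw2 = (131, 175, 385)
w4 = Gw3 = (1260, 1740, 3001)
Ratio at component: 3001 / 385 = 7.7948

7.7948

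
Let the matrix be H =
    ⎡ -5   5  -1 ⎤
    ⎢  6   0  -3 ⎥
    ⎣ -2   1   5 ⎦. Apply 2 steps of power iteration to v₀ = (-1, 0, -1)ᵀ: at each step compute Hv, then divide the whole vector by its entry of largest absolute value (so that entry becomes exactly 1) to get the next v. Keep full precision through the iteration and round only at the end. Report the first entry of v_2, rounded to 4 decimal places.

Hv0 = (6.00000, -3.00000, -3.00000); divide by 6.00000 → v1 = (1.00000, -0.50000, -0.50000)
Hv1 = (-7.00000, 7.50000, -5.00000); divide by 7.50000 → v2 = (-0.93333, 1.00000, -0.66667)
Requested entry of v2: -42/45 = -0.9333

-0.9333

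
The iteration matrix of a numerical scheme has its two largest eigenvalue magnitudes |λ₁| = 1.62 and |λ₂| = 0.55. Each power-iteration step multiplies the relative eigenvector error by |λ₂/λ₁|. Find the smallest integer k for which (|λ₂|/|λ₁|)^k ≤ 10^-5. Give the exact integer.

11

|λ₂/λ₁| = 0.55/1.62 = 0.33951
Need k ≥ ln(10^-5) / ln(0.33951) = -11.5129 / -1.0803 ≈ 10.658
Smallest integer k satisfying the bound: 11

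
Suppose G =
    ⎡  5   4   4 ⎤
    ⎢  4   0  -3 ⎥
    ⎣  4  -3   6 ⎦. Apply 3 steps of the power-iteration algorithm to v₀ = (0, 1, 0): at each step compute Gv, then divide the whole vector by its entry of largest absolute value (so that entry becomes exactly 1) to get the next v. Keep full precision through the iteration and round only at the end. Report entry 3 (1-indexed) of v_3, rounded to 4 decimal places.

-0.4167

Gv0 = (4.00000, 0.00000, -3.00000); divide by 4.00000 → v1 = (1.00000, 0.00000, -0.75000)
Gv1 = (2.00000, 6.25000, -0.50000); divide by 6.25000 → v2 = (0.32000, 1.00000, -0.08000)
Gv2 = (5.28000, 1.52000, -2.20000); divide by 5.28000 → v3 = (1.00000, 0.28788, -0.41667)
Requested entry of v3: -55/132 = -0.4167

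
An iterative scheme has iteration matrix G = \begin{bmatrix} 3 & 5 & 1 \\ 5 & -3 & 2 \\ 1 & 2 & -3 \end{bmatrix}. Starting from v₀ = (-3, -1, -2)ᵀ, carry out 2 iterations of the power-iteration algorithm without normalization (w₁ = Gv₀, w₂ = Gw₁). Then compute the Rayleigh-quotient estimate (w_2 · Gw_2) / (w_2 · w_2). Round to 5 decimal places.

w1 = Gv₀ = (-16, -16, 1)
w2 = Gw1 = (-127, -30, -51)
Gw2 = (-582, -647, -34)
w2·Gw2 = (-127)·(-582) + (-30)·(-647) + (-51)·(-34) = 95058; w2·w2 = (-127)·(-127) + (-30)·(-30) + (-51)·(-51) = 19630
λ ≈ 95058/19630 = 4.84249

λ ≈ 4.84249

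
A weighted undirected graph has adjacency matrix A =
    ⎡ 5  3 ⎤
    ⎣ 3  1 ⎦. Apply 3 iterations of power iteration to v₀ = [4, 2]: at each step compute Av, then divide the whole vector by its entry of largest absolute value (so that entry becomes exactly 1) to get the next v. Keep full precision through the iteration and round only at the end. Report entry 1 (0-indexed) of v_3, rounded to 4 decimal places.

Av0 = (26.00000, 14.00000); divide by 26.00000 → v1 = (1.00000, 0.53846)
Av1 = (6.61538, 3.53846); divide by 6.61538 → v2 = (1.00000, 0.53488)
Av2 = (6.60465, 3.53488); divide by 6.60465 → v3 = (1.00000, 0.53521)
Requested entry of v3: 608/1136 = 0.5352

0.5352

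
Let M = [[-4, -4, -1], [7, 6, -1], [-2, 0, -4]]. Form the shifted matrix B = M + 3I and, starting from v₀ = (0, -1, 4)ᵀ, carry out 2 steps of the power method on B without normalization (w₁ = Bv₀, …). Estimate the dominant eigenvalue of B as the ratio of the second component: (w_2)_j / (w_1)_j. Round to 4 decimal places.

μ ≈ 8.6923

B = M + 3I has rows (-1, -4, -1); (7, 9, -1); (-2, 0, -1)
w1 = Bv₀ = (0, -13, -4)
w2 = Bw1 = (56, -113, 4)
Ratio: -113/-13 = 8.6923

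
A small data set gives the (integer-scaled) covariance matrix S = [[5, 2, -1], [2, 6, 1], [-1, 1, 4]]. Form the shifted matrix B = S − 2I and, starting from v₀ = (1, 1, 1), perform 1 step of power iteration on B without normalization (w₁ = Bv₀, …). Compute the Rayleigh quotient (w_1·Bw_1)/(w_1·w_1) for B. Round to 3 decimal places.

B = S − 2I has rows (3, 2, -1); (2, 4, 1); (-1, 1, 2)
w1 = Bv₀ = (3·1 + 2·1 + (-1)·1; 2·1 + 4·1 + 1·1; (-1)·1 + 1·1 + 2·1) = (4, 7, 2)
Bw1 = (24, 38, 7)
w1·Bw1 = 376; w1·w1 = 69; μ ≈ 376/69 = 5.449

μ ≈ 5.449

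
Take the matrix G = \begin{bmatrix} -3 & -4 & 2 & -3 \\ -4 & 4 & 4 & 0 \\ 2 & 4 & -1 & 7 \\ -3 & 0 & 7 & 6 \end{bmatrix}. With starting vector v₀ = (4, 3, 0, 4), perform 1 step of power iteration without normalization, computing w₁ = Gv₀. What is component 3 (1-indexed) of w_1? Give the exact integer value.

w1 = Gv₀ = (-36, -4, 48, 12)
The requested component of w1 is 48.

48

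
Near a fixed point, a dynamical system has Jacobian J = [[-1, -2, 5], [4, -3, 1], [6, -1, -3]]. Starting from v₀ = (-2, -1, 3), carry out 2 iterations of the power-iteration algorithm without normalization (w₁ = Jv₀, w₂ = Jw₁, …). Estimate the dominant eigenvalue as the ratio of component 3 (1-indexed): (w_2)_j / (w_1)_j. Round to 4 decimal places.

w1 = Jv₀ = ((-1)·(-2) + (-2)·(-1) + 5·3; 4·(-2) + (-3)·(-1) + 1·3; 6·(-2) + (-1)·(-1) + (-3)·3) = (19, -2, -20)
w2 = Jw1 = ((-1)·19 + (-2)·(-2) + 5·(-20); 4·19 + (-3)·(-2) + 1·(-20); 6·19 + (-1)·(-2) + (-3)·(-20)) = (-115, 62, 176)
Ratio at component: 176 / -20 = -8.8000

λ ≈ -8.8000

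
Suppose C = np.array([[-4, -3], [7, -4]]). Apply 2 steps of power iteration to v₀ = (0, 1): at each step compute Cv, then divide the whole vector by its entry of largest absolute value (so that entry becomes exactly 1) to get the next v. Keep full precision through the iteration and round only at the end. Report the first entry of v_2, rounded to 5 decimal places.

1.00000

Cv0 = (-3.000000, -4.000000); divide by -4.000000 → v1 = (0.750000, 1.000000)
Cv1 = (-6.000000, 1.250000); divide by -6.000000 → v2 = (1.000000, -0.208333)
Requested entry of v2: 24/24 = 1.00000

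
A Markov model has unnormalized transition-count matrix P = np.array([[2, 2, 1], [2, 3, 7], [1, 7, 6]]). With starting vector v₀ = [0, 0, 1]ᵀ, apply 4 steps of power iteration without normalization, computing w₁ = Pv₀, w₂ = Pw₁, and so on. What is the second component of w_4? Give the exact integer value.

9994

w1 = Pv₀ = (1, 7, 6)
w2 = Pw1 = (22, 65, 86)
w3 = Pw2 = (260, 841, 993)
w4 = Pw3 = (3195, 9994, 12105)
The requested component of w4 is 9994.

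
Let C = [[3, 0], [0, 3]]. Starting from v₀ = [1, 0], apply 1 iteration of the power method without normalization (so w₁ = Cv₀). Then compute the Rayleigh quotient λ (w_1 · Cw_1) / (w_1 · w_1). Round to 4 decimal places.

w1 = Cv₀ = (3, 0)
Cw1 = (9, 0)
w1·Cw1 = 3·9 + 0·0 = 27; w1·w1 = 3·3 + 0·0 = 9
λ ≈ 27/9 = 3.0000

3.0000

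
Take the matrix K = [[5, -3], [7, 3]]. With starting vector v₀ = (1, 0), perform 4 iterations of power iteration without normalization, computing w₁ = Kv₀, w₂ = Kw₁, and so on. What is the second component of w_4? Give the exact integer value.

-448

w1 = Kv₀ = (5, 7)
w2 = Kw1 = (4, 56)
w3 = Kw2 = (-148, 196)
w4 = Kw3 = (-1328, -448)
The requested component of w4 is -448.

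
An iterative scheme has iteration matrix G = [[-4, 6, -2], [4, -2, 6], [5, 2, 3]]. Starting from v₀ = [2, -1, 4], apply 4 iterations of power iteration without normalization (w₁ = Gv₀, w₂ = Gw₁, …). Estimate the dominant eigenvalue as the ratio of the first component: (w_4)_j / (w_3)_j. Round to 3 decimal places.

-7.686

w1 = Gv₀ = ((-4)·2 + 6·(-1) + (-2)·4; 4·2 + (-2)·(-1) + 6·4; 5·2 + 2·(-1) + 3·4) = (-22, 34, 20)
w2 = Gw1 = ((-4)·(-22) + 6·34 + (-2)·20; 4·(-22) + (-2)·34 + 6·20; 5·(-22) + 2·34 + 3·20) = (252, -36, 18)
w3 = Gw2 = (-1260, 1188, 1242)
w4 = Gw3 = (9684, 36, -198)
Ratio at component: 9684 / -1260 = -7.686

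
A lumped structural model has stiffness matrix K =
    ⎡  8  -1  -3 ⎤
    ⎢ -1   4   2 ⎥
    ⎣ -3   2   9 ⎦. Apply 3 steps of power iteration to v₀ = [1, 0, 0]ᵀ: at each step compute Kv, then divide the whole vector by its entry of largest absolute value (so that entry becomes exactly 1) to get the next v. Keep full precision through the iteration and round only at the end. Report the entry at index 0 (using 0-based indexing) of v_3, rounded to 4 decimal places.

Kv0 = (8.00000, -1.00000, -3.00000); divide by 8.00000 → v1 = (1.00000, -0.12500, -0.37500)
Kv1 = (9.25000, -2.25000, -6.62500); divide by 9.25000 → v2 = (1.00000, -0.24324, -0.71622)
Kv2 = (10.39189, -3.40541, -9.93243); divide by 10.39189 → v3 = (1.00000, -0.32770, -0.95579)
Requested entry of v3: 769/769 = 1.0000

1.0000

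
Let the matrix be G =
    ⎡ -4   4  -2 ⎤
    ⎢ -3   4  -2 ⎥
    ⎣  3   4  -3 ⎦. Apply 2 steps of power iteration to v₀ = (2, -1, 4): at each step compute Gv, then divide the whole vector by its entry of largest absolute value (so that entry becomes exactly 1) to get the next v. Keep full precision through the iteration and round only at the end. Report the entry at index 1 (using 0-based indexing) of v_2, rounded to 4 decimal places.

Gv0 = (-20.00000, -18.00000, -10.00000); divide by -20.00000 → v1 = (1.00000, 0.90000, 0.50000)
Gv1 = (-1.40000, -0.40000, 5.10000); divide by 5.10000 → v2 = (-0.27451, -0.07843, 1.00000)
Requested entry of v2: 8/-102 = -0.0784

-0.0784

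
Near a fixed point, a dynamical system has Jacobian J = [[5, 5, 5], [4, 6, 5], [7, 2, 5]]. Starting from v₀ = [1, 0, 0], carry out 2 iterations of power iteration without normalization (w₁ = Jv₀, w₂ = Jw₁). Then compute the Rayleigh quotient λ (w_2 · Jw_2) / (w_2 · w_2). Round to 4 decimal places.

λ ≈ 14.6734

w1 = Jv₀ = (5·1 + 5·0 + 5·0; 4·1 + 6·0 + 5·0; 7·1 + 2·0 + 5·0) = (5, 4, 7)
w2 = Jw1 = (5·5 + 5·4 + 5·7; 4·5 + 6·4 + 5·7; 7·5 + 2·4 + 5·7) = (80, 79, 78)
Jw2 = (1185, 1184, 1108)
w2·Jw2 = 80·1185 + 79·1184 + 78·1108 = 274760; w2·w2 = 80·80 + 79·79 + 78·78 = 18725
λ ≈ 274760/18725 = 14.6734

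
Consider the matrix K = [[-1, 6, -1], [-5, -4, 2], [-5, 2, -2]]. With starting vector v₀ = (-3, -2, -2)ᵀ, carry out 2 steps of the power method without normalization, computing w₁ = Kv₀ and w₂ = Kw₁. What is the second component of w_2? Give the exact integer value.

-11

w1 = Kv₀ = (-7, 19, 15)
w2 = Kw1 = (106, -11, 43)
The requested component of w2 is -11.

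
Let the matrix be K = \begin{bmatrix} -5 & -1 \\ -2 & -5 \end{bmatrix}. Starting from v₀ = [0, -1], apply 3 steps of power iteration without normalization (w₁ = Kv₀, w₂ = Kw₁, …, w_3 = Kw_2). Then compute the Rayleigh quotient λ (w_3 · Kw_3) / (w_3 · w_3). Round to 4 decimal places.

λ ≈ -6.1953

w1 = Kv₀ = ((-5)·0 + (-1)·(-1); (-2)·0 + (-5)·(-1)) = (1, 5)
w2 = Kw1 = ((-5)·1 + (-1)·5; (-2)·1 + (-5)·5) = (-10, -27)
w3 = Kw2 = (77, 155)
Kw3 = (-540, -929)
w3·Kw3 = 77·(-540) + 155·(-929) = -185575; w3·w3 = 77·77 + 155·155 = 29954
λ ≈ -185575/29954 = -6.1953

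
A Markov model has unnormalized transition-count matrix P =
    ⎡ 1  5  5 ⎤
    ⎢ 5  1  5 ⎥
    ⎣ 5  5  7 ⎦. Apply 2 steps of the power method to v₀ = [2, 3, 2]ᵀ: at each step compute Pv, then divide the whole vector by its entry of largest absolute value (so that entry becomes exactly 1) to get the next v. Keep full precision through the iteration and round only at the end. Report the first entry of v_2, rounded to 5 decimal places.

Pv0 = (27.000000, 23.000000, 39.000000); divide by 39.000000 → v1 = (0.692308, 0.589744, 1.000000)
Pv1 = (8.641026, 9.051282, 13.410256); divide by 13.410256 → v2 = (0.644359, 0.674952, 1.000000)
Requested entry of v2: 337/523 = 0.64436

0.64436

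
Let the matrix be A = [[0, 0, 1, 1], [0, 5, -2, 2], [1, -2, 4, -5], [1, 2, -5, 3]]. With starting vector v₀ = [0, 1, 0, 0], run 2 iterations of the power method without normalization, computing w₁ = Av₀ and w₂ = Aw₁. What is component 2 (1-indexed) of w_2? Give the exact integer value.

w1 = Av₀ = (0·0 + 0·1 + 1·0 + 1·0; 0·0 + 5·1 + (-2)·0 + 2·0; 1·0 + (-2)·1 + 4·0 + (-5)·0; 1·0 + 2·1 + (-5)·0 + 3·0) = (0, 5, -2, 2)
w2 = Aw1 = (0·0 + 0·5 + 1·(-2) + 1·2; 0·0 + 5·5 + (-2)·(-2) + 2·2; 1·0 + (-2)·5 + 4·(-2) + (-5)·2; 1·0 + 2·5 + (-5)·(-2) + 3·2) = (0, 33, -28, 26)
The requested component of w2 is 33.

33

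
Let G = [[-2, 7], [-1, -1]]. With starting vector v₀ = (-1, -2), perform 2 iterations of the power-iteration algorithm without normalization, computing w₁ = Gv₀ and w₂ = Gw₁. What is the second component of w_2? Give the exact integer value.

9

w1 = Gv₀ = (-12, 3)
w2 = Gw1 = (45, 9)
The requested component of w2 is 9.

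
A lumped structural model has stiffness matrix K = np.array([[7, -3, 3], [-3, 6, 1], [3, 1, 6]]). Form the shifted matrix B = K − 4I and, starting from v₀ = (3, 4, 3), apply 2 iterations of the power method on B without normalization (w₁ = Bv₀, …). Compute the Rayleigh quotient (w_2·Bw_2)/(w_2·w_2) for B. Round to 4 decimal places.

B = K − 4I has rows (3, -3, 3); (-3, 2, 1); (3, 1, 2)
w1 = Bv₀ = (3·3 + (-3)·4 + 3·3; (-3)·3 + 2·4 + 1·3; 3·3 + 1·4 + 2·3) = (6, 2, 19)
w2 = Bw1 = (3·6 + (-3)·2 + 3·19; (-3)·6 + 2·2 + 1·19; 3·6 + 1·2 + 2·19) = (69, 5, 58)
Bw2 = (366, -139, 328)
w2·Bw2 = 43583; w2·w2 = 8150; μ ≈ 43583/8150 = 5.3476

μ ≈ 5.3476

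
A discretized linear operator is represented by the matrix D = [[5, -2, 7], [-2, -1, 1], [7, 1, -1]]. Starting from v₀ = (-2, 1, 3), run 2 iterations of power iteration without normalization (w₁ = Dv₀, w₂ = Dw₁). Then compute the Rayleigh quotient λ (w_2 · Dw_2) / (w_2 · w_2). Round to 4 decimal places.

w1 = Dv₀ = (9, 6, -16)
w2 = Dw1 = (-79, -40, 85)
Dw2 = (280, 283, -678)
w2·Dw2 = (-79)·280 + (-40)·283 + 85·(-678) = -91070; w2·w2 = (-79)·(-79) + (-40)·(-40) + 85·85 = 15066
λ ≈ -91070/15066 = -6.0447

λ ≈ -6.0447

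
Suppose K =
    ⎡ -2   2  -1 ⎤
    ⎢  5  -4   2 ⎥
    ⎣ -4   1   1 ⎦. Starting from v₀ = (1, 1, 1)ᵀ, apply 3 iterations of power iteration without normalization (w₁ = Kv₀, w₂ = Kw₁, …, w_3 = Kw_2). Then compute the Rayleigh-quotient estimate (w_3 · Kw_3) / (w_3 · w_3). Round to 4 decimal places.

w1 = Kv₀ = (-1, 3, -2)
w2 = Kw1 = (10, -21, 5)
w3 = Kw2 = (-67, 144, -56)
Kw3 = (478, -1023, 356)
w3·Kw3 = (-67)·478 + 144·(-1023) + (-56)·356 = -199274; w3·w3 = (-67)·(-67) + 144·144 + (-56)·(-56) = 28361
λ ≈ -199274/28361 = -7.0263

λ ≈ -7.0263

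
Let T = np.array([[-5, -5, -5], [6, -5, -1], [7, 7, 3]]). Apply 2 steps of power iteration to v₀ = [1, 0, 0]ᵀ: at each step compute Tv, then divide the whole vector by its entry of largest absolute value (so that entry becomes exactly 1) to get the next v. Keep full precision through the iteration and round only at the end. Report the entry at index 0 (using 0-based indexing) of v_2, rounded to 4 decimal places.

Tv0 = (-5.00000, 6.00000, 7.00000); divide by 7.00000 → v1 = (-0.71429, 0.85714, 1.00000)
Tv1 = (-5.71429, -9.57143, 4.00000); divide by -9.57143 → v2 = (0.59701, 1.00000, -0.41791)
Requested entry of v2: -40/-67 = 0.5970

0.5970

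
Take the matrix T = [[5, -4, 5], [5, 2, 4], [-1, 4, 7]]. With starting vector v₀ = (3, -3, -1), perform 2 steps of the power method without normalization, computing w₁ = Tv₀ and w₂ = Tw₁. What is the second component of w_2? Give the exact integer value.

32

w1 = Tv₀ = (5·3 + (-4)·(-3) + 5·(-1); 5·3 + 2·(-3) + 4·(-1); (-1)·3 + 4·(-3) + 7·(-1)) = (22, 5, -22)
w2 = Tw1 = (5·22 + (-4)·5 + 5·(-22); 5·22 + 2·5 + 4·(-22); (-1)·22 + 4·5 + 7·(-22)) = (-20, 32, -156)
The requested component of w2 is 32.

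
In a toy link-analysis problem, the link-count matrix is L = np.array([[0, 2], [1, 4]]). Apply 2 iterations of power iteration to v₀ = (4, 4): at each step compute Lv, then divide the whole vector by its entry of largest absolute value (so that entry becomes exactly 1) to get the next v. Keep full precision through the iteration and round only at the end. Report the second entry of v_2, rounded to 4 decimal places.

1.0000

Lv0 = (8.00000, 20.00000); divide by 20.00000 → v1 = (0.40000, 1.00000)
Lv1 = (2.00000, 4.40000); divide by 4.40000 → v2 = (0.45455, 1.00000)
Requested entry of v2: 88/88 = 1.0000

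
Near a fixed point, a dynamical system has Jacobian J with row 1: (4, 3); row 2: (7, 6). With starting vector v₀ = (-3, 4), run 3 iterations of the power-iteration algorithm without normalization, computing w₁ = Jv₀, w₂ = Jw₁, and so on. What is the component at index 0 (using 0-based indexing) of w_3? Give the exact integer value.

90

w1 = Jv₀ = (0, 3)
w2 = Jw1 = (9, 18)
w3 = Jw2 = (90, 171)
The requested component of w3 is 90.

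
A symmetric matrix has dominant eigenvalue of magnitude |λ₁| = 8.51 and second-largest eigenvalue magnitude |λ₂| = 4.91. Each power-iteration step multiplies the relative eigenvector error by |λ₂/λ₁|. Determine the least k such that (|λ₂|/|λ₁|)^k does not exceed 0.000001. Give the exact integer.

|λ₂/λ₁| = 4.91/8.51 = 0.57697
Need k ≥ ln(0.000001) / ln(0.57697) = -13.8155 / -0.5500 ≈ 25.121
Smallest integer k satisfying the bound: 26

26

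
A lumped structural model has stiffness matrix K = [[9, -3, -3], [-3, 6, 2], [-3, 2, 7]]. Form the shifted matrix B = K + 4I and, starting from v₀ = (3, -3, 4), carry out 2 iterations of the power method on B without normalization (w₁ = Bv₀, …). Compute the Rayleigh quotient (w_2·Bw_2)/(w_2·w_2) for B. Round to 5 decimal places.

B = K + 4I has rows (13, -3, -3); (-3, 10, 2); (-3, 2, 11)
w1 = Bv₀ = (36, -31, 29)
w2 = Bw1 = (474, -360, 149)
Bw2 = (6795, -4724, -503)
w2·Bw2 = 4846523; w2·w2 = 376477; μ ≈ 4846523/376477 = 12.87336

μ ≈ 12.87336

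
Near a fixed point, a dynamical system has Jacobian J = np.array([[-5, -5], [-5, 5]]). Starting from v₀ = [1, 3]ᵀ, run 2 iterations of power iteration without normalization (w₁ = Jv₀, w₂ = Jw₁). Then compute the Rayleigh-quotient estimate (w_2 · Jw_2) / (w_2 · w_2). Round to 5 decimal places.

w1 = Jv₀ = ((-5)·1 + (-5)·3; (-5)·1 + 5·3) = (-20, 10)
w2 = Jw1 = ((-5)·(-20) + (-5)·10; (-5)·(-20) + 5·10) = (50, 150)
Jw2 = (-1000, 500)
w2·Jw2 = 50·(-1000) + 150·500 = 25000; w2·w2 = 50·50 + 150·150 = 25000
λ ≈ 25000/25000 = 1.00000

λ ≈ 1.00000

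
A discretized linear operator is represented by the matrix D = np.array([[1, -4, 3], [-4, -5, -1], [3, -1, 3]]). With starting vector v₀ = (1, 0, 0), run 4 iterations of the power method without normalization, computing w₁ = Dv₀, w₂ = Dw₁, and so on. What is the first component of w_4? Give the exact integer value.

w1 = Dv₀ = (1, -4, 3)
w2 = Dw1 = (26, 13, 16)
w3 = Dw2 = (22, -185, 113)
w4 = Dw3 = (1101, 724, 590)
The requested component of w4 is 1101.

1101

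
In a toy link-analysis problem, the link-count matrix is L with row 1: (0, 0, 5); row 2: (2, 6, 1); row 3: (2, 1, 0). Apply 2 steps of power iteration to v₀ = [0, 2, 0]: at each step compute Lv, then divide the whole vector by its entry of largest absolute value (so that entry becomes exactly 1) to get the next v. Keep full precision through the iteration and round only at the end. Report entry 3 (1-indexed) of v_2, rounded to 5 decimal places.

0.16216

Lv0 = (0.000000, 12.000000, 2.000000); divide by 12.000000 → v1 = (0.000000, 1.000000, 0.166667)
Lv1 = (0.833333, 6.166667, 1.000000); divide by 6.166667 → v2 = (0.135135, 1.000000, 0.162162)
Requested entry of v2: 12/74 = 0.16216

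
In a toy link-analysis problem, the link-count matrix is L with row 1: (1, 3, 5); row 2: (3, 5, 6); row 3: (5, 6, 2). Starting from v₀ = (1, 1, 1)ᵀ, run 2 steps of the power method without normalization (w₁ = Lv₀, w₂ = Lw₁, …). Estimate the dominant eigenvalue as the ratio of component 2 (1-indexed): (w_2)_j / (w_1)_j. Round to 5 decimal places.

λ ≈ 12.50000

w1 = Lv₀ = (1·1 + 3·1 + 5·1; 3·1 + 5·1 + 6·1; 5·1 + 6·1 + 2·1) = (9, 14, 13)
w2 = Lw1 = (1·9 + 3·14 + 5·13; 3·9 + 5·14 + 6·13; 5·9 + 6·14 + 2·13) = (116, 175, 155)
Ratio at component: 175 / 14 = 12.50000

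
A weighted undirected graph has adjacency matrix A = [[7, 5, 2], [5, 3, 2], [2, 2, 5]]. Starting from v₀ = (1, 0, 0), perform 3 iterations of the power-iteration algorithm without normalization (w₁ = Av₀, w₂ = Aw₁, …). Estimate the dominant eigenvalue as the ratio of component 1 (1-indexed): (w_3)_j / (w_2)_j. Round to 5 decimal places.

λ ≈ 11.33333

w1 = Av₀ = (7, 5, 2)
w2 = Aw1 = (78, 54, 34)
w3 = Aw2 = (884, 620, 434)
Ratio at component: 884 / 78 = 11.33333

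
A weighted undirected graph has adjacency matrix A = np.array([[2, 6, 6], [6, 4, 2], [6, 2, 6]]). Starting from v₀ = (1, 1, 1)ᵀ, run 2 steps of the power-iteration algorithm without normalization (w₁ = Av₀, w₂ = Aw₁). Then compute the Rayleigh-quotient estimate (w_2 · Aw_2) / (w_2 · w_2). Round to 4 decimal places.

w1 = Av₀ = (14, 12, 14)
w2 = Aw1 = (184, 160, 192)
Aw2 = (2480, 2128, 2576)
w2·Aw2 = 184·2480 + 160·2128 + 192·2576 = 1291392; w2·w2 = 184·184 + 160·160 + 192·192 = 96320
λ ≈ 1291392/96320 = 13.4073

λ ≈ 13.4073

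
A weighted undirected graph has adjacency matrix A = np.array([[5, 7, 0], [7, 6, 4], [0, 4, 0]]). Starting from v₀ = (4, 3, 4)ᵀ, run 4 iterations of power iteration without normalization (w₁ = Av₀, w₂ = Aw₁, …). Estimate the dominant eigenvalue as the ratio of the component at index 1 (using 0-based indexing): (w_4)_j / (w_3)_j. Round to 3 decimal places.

w1 = Av₀ = (41, 62, 12)
w2 = Aw1 = (639, 707, 248)
w3 = Aw2 = (8144, 9707, 2828)
w4 = Aw3 = (108669, 126562, 38828)
Ratio at component: 126562 / 9707 = 13.038

λ ≈ 13.038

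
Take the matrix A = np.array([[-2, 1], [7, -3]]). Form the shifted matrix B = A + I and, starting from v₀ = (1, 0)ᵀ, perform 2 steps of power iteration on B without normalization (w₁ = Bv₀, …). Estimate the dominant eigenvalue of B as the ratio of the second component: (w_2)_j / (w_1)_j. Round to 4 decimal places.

B = A + I has rows (-1, 1); (7, -2)
w1 = Bv₀ = (-1, 7)
w2 = Bw1 = (8, -21)
Ratio: -21/7 = -3.0000

μ ≈ -3.0000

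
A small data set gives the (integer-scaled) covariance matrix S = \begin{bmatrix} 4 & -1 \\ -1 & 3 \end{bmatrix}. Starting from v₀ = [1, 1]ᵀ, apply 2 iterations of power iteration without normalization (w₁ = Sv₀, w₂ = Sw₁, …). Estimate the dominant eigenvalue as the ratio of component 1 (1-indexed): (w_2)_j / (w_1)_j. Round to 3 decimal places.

w1 = Sv₀ = (3, 2)
w2 = Sw1 = (10, 3)
Ratio at component: 10 / 3 = 3.333

λ ≈ 3.333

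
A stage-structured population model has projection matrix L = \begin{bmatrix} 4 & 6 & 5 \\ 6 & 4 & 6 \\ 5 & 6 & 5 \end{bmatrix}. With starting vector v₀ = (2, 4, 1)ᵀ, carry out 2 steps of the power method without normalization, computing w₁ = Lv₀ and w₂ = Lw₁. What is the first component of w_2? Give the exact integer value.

547

w1 = Lv₀ = (4·2 + 6·4 + 5·1; 6·2 + 4·4 + 6·1; 5·2 + 6·4 + 5·1) = (37, 34, 39)
w2 = Lw1 = (4·37 + 6·34 + 5·39; 6·37 + 4·34 + 6·39; 5·37 + 6·34 + 5·39) = (547, 592, 584)
The requested component of w2 is 547.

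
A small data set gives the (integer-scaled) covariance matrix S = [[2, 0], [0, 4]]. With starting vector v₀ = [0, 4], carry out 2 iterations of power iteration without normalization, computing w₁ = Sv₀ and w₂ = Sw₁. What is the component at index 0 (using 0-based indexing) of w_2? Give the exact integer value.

0

w1 = Sv₀ = (2·0 + 0·4; 0·0 + 4·4) = (0, 16)
w2 = Sw1 = (2·0 + 0·16; 0·0 + 4·16) = (0, 64)
The requested component of w2 is 0.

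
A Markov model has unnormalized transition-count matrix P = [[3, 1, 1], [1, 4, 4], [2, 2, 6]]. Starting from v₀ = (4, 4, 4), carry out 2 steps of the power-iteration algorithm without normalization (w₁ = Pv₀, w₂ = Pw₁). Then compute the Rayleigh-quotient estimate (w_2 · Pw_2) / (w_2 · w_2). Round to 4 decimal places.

8.6300

w1 = Pv₀ = (20, 36, 40)
w2 = Pw1 = (136, 324, 352)
Pw2 = (1084, 2840, 3032)
w2·Pw2 = 136·1084 + 324·2840 + 352·3032 = 2134848; w2·w2 = 136·136 + 324·324 + 352·352 = 247376
λ ≈ 2134848/247376 = 8.6300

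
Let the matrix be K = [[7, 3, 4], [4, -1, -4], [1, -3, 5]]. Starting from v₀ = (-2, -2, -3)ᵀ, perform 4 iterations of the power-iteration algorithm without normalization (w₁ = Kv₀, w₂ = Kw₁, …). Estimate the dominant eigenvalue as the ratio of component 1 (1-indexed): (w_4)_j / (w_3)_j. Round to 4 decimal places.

w1 = Kv₀ = (7·(-2) + 3·(-2) + 4·(-3); 4·(-2) + (-1)·(-2) + (-4)·(-3); 1·(-2) + (-3)·(-2) + 5·(-3)) = (-32, 6, -11)
w2 = Kw1 = (7·(-32) + 3·6 + 4·(-11); 4·(-32) + (-1)·6 + (-4)·(-11); 1·(-32) + (-3)·6 + 5·(-11)) = (-250, -90, -105)
w3 = Kw2 = (-2440, -490, -505)
w4 = Kw3 = (-20570, -7250, -3495)
Ratio at component: -20570 / -2440 = 8.4303

8.4303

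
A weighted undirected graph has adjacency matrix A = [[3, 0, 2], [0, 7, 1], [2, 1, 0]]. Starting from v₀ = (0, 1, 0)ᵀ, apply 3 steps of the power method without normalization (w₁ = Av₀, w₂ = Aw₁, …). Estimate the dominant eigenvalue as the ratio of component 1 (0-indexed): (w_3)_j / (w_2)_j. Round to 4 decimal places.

λ ≈ 7.1400

w1 = Av₀ = (3·0 + 0·1 + 2·0; 0·0 + 7·1 + 1·0; 2·0 + 1·1 + 0·0) = (0, 7, 1)
w2 = Aw1 = (3·0 + 0·7 + 2·1; 0·0 + 7·7 + 1·1; 2·0 + 1·7 + 0·1) = (2, 50, 7)
w3 = Aw2 = (20, 357, 54)
Ratio at component: 357 / 50 = 7.1400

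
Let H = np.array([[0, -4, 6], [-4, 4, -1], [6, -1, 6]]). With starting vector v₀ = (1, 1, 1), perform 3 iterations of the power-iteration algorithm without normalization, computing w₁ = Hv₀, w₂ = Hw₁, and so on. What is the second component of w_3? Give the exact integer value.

-451

w1 = Hv₀ = (0·1 + (-4)·1 + 6·1; (-4)·1 + 4·1 + (-1)·1; 6·1 + (-1)·1 + 6·1) = (2, -1, 11)
w2 = Hw1 = (0·2 + (-4)·(-1) + 6·11; (-4)·2 + 4·(-1) + (-1)·11; 6·2 + (-1)·(-1) + 6·11) = (70, -23, 79)
w3 = Hw2 = (566, -451, 917)
The requested component of w3 is -451.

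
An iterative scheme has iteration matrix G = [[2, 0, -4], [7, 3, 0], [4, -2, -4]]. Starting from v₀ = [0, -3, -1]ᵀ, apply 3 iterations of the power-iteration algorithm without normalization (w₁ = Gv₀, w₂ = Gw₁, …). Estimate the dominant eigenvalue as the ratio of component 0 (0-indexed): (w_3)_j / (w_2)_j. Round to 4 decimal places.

w1 = Gv₀ = (2·0 + 0·(-3) + (-4)·(-1); 7·0 + 3·(-3) + 0·(-1); 4·0 + (-2)·(-3) + (-4)·(-1)) = (4, -9, 10)
w2 = Gw1 = (2·4 + 0·(-9) + (-4)·10; 7·4 + 3·(-9) + 0·10; 4·4 + (-2)·(-9) + (-4)·10) = (-32, 1, -6)
w3 = Gw2 = (-40, -221, -106)
Ratio at component: -40 / -32 = 1.2500

1.2500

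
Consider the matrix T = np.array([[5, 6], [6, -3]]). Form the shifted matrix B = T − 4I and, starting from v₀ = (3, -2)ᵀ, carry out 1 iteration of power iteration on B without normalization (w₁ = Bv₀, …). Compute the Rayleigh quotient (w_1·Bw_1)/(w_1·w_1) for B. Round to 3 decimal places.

B = T − 4I has rows (1, 6); (6, -7)
w1 = Bv₀ = (1·3 + 6·(-2); 6·3 + (-7)·(-2)) = (-9, 32)
Bw1 = (183, -278)
w1·Bw1 = -10543; w1·w1 = 1105; μ ≈ -10543/1105 = -9.541

-9.541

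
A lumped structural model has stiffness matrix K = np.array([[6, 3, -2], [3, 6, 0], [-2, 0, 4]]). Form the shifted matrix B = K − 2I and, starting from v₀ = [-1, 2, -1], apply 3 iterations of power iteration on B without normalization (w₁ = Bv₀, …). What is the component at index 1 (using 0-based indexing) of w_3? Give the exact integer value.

B = K − 2I has rows (4, 3, -2); (3, 4, 0); (-2, 0, 2)
w1 = Bv₀ = (4·(-1) + 3·2 + (-2)·(-1); 3·(-1) + 4·2 + 0·(-1); (-2)·(-1) + 0·2 + 2·(-1)) = (4, 5, 0)
w2 = Bw1 = (4·4 + 3·5 + (-2)·0; 3·4 + 4·5 + 0·0; (-2)·4 + 0·5 + 2·0) = (31, 32, -8)
w3 = Bw2 = (236, 221, -78)
Requested component of w3: 221

221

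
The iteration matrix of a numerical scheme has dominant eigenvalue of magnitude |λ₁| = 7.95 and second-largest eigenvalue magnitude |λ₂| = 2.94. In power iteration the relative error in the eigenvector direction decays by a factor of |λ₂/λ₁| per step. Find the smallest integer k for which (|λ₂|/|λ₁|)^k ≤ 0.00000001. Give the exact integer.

19

|λ₂/λ₁| = 2.94/7.95 = 0.36981
Need k ≥ ln(0.00000001) / ln(0.36981) = -18.4207 / -0.9948 ≈ 18.518
Smallest integer k satisfying the bound: 19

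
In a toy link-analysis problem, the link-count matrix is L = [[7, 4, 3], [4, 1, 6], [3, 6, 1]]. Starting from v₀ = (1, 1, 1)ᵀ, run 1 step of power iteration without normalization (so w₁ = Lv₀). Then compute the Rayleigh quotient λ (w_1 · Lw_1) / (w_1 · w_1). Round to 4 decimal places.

w1 = Lv₀ = (7·1 + 4·1 + 3·1; 4·1 + 1·1 + 6·1; 3·1 + 6·1 + 1·1) = (14, 11, 10)
Lw1 = (172, 127, 118)
w1·Lw1 = 14·172 + 11·127 + 10·118 = 4985; w1·w1 = 14·14 + 11·11 + 10·10 = 417
λ ≈ 4985/417 = 11.9544

λ ≈ 11.9544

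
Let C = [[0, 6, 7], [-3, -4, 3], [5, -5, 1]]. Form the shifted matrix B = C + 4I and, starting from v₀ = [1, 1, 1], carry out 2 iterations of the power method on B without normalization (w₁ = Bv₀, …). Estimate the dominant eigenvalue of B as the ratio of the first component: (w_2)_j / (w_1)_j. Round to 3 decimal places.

B = C + 4I has rows (4, 6, 7); (-3, 0, 3); (5, -5, 5)
w1 = Bv₀ = (17, 0, 5)
w2 = Bw1 = (103, -36, 110)
Ratio: 103/17 = 6.059

6.059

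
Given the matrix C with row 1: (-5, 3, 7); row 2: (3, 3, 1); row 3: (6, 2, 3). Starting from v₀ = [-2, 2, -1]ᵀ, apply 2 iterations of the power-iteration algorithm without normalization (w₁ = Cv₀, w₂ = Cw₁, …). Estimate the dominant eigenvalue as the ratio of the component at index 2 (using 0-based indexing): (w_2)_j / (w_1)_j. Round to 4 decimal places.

w1 = Cv₀ = ((-5)·(-2) + 3·2 + 7·(-1); 3·(-2) + 3·2 + 1·(-1); 6·(-2) + 2·2 + 3·(-1)) = (9, -1, -11)
w2 = Cw1 = ((-5)·9 + 3·(-1) + 7·(-11); 3·9 + 3·(-1) + 1·(-11); 6·9 + 2·(-1) + 3·(-11)) = (-125, 13, 19)
Ratio at component: 19 / -11 = -1.7273

-1.7273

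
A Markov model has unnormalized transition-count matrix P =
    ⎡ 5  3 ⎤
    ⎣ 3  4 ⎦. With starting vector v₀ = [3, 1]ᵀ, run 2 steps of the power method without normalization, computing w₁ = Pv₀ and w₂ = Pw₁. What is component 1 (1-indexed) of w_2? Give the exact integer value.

w1 = Pv₀ = (5·3 + 3·1; 3·3 + 4·1) = (18, 13)
w2 = Pw1 = (5·18 + 3·13; 3·18 + 4·13) = (129, 106)
The requested component of w2 is 129.

129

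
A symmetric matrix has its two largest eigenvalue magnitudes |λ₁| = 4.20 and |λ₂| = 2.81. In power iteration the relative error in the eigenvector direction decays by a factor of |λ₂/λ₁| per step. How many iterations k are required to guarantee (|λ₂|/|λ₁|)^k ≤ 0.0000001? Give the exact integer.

41

|λ₂/λ₁| = 2.81/4.20 = 0.66905
Need k ≥ ln(0.0000001) / ln(0.66905) = -16.1181 / -0.4019 ≈ 40.105
Smallest integer k satisfying the bound: 41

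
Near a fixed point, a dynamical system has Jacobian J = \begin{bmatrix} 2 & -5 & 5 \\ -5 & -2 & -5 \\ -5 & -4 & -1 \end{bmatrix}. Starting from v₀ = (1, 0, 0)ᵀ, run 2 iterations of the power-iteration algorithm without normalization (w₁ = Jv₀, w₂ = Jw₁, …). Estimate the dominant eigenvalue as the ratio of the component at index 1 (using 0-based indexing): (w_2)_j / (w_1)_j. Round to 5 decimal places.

-5.00000

w1 = Jv₀ = (2·1 + (-5)·0 + 5·0; (-5)·1 + (-2)·0 + (-5)·0; (-5)·1 + (-4)·0 + (-1)·0) = (2, -5, -5)
w2 = Jw1 = (2·2 + (-5)·(-5) + 5·(-5); (-5)·2 + (-2)·(-5) + (-5)·(-5); (-5)·2 + (-4)·(-5) + (-1)·(-5)) = (4, 25, 15)
Ratio at component: 25 / -5 = -5.00000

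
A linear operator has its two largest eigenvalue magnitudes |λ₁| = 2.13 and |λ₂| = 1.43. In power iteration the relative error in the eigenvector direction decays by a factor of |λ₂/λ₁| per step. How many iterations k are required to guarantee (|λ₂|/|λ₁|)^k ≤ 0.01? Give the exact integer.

12

|λ₂/λ₁| = 1.43/2.13 = 0.67136
Need k ≥ ln(0.01) / ln(0.67136) = -4.6052 / -0.3984 ≈ 11.558
Smallest integer k satisfying the bound: 12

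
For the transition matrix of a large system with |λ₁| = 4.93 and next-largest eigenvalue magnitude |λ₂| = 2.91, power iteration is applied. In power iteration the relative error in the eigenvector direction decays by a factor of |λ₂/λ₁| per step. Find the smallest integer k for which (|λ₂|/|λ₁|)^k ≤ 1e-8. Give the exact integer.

35

|λ₂/λ₁| = 2.91/4.93 = 0.59026
Need k ≥ ln(1e-8) / ln(0.59026) = -18.4207 / -0.5272 ≈ 34.942
Smallest integer k satisfying the bound: 35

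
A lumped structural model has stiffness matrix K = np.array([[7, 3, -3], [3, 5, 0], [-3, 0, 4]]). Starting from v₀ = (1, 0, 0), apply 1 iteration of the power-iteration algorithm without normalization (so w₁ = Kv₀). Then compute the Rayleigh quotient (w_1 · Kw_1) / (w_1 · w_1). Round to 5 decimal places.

λ ≈ 10.08955

w1 = Kv₀ = (7·1 + 3·0 + (-3)·0; 3·1 + 5·0 + 0·0; (-3)·1 + 0·0 + 4·0) = (7, 3, -3)
Kw1 = (67, 36, -33)
w1·Kw1 = 7·67 + 3·36 + (-3)·(-33) = 676; w1·w1 = 7·7 + 3·3 + (-3)·(-3) = 67
λ ≈ 676/67 = 10.08955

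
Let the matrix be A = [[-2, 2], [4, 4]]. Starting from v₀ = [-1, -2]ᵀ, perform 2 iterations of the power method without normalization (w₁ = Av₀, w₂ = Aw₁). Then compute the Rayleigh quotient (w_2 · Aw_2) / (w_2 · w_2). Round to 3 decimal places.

w1 = Av₀ = ((-2)·(-1) + 2·(-2); 4·(-1) + 4·(-2)) = (-2, -12)
w2 = Aw1 = ((-2)·(-2) + 2·(-12); 4·(-2) + 4·(-12)) = (-20, -56)
Aw2 = (-72, -304)
w2·Aw2 = (-20)·(-72) + (-56)·(-304) = 18464; w2·w2 = (-20)·(-20) + (-56)·(-56) = 3536
λ ≈ 18464/3536 = 5.222

5.222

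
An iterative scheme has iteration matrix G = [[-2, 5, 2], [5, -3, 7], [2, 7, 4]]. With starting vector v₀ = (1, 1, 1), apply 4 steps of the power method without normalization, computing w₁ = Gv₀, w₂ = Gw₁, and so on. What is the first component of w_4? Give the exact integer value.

w1 = Gv₀ = ((-2)·1 + 5·1 + 2·1; 5·1 + (-3)·1 + 7·1; 2·1 + 7·1 + 4·1) = (5, 9, 13)
w2 = Gw1 = ((-2)·5 + 5·9 + 2·13; 5·5 + (-3)·9 + 7·13; 2·5 + 7·9 + 4·13) = (61, 89, 125)
w3 = Gw2 = (573, 913, 1245)
w4 = Gw3 = (5909, 8841, 12517)
The requested component of w4 is 5909.

5909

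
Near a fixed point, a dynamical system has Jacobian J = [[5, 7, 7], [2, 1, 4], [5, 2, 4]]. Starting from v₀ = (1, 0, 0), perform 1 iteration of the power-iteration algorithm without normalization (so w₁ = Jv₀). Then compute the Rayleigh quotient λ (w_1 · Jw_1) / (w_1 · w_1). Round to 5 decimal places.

w1 = Jv₀ = (5·1 + 7·0 + 7·0; 2·1 + 1·0 + 4·0; 5·1 + 2·0 + 4·0) = (5, 2, 5)
Jw1 = (74, 32, 49)
w1·Jw1 = 5·74 + 2·32 + 5·49 = 679; w1·w1 = 5·5 + 2·2 + 5·5 = 54
λ ≈ 679/54 = 12.57407

λ ≈ 12.57407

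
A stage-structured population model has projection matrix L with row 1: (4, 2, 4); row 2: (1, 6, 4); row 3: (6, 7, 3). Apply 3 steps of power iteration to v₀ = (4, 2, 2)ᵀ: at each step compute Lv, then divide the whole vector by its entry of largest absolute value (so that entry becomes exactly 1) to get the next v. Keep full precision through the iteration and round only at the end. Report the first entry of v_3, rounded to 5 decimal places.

0.66803

Lv0 = (28.000000, 24.000000, 44.000000); divide by 44.000000 → v1 = (0.636364, 0.545455, 1.000000)
Lv1 = (7.636364, 7.909091, 10.636364); divide by 10.636364 → v2 = (0.717949, 0.743590, 1.000000)
Lv2 = (8.358974, 9.179487, 12.512821); divide by 12.512821 → v3 = (0.668033, 0.733607, 1.000000)
Requested entry of v3: 3912/5856 = 0.66803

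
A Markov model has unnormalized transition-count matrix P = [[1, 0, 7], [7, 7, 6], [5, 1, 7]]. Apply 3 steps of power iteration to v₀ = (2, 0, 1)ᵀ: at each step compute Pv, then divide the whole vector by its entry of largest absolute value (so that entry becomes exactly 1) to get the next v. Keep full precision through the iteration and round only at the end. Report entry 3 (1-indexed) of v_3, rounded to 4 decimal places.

Pv0 = (9.00000, 20.00000, 17.00000); divide by 20.00000 → v1 = (0.45000, 1.00000, 0.85000)
Pv1 = (6.40000, 15.25000, 9.20000); divide by 15.25000 → v2 = (0.41967, 1.00000, 0.60328)
Pv2 = (4.64262, 13.55738, 7.32131); divide by 13.55738 → v3 = (0.34244, 1.00000, 0.54002)
Requested entry of v3: 2233/4135 = 0.5400

0.5400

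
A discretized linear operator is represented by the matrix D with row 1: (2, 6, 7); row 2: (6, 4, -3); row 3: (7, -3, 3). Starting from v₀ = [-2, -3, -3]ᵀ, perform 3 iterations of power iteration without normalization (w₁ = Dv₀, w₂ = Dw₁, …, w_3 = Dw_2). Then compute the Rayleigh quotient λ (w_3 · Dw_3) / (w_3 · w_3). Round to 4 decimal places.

9.8884

w1 = Dv₀ = (-43, -15, -14)
w2 = Dw1 = (-274, -276, -298)
w3 = Dw2 = (-4290, -1854, -1984)
Dw3 = (-33592, -27204, -30420)
w3·Dw3 = (-4290)·(-33592) + (-1854)·(-27204) + (-1984)·(-30420) = 254899176; w3·w3 = (-4290)·(-4290) + (-1854)·(-1854) + (-1984)·(-1984) = 25777672
λ ≈ 254899176/25777672 = 9.8884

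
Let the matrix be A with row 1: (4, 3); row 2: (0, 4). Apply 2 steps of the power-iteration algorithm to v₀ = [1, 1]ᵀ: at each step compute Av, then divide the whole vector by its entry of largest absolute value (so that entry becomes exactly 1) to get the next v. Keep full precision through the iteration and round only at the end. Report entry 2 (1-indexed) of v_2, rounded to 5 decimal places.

Av0 = (7.000000, 4.000000); divide by 7.000000 → v1 = (1.000000, 0.571429)
Av1 = (5.714286, 2.285714); divide by 5.714286 → v2 = (1.000000, 0.400000)
Requested entry of v2: 16/40 = 0.40000

0.40000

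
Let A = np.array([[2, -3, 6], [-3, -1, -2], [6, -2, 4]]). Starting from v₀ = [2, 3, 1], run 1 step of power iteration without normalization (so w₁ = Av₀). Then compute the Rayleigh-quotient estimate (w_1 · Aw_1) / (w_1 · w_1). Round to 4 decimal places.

4.0856

w1 = Av₀ = (2·2 + (-3)·3 + 6·1; (-3)·2 + (-1)·3 + (-2)·1; 6·2 + (-2)·3 + 4·1) = (1, -11, 10)
Aw1 = (95, -12, 68)
w1·Aw1 = 1·95 + (-11)·(-12) + 10·68 = 907; w1·w1 = 1·1 + (-11)·(-11) + 10·10 = 222
λ ≈ 907/222 = 4.0856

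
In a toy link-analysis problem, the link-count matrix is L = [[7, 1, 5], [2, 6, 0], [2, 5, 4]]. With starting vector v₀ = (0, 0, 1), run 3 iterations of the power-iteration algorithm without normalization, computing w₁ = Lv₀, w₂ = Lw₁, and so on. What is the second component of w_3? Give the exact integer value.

170

w1 = Lv₀ = (7·0 + 1·0 + 5·1; 2·0 + 6·0 + 0·1; 2·0 + 5·0 + 4·1) = (5, 0, 4)
w2 = Lw1 = (7·5 + 1·0 + 5·4; 2·5 + 6·0 + 0·4; 2·5 + 5·0 + 4·4) = (55, 10, 26)
w3 = Lw2 = (525, 170, 264)
The requested component of w3 is 170.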